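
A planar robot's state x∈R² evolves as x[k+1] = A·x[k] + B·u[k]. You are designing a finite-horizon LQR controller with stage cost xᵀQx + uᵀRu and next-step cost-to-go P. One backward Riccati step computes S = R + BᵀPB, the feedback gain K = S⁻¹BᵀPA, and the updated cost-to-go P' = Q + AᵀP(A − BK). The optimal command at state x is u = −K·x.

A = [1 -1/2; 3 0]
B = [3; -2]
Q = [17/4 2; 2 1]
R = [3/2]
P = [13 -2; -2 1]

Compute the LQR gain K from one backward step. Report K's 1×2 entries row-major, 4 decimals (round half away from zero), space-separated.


0.1297 -0.1468

BᵀP = [43.0000 -8.0000]
S = R + BᵀPB = [3/2] + [145.0000] = [146.5000]
BᵀPA = [19.0000 -21.5000]
K = S⁻¹·BᵀPA = [0.1297 -0.1468]
A−BK = [0.6109 -0.0597; 3.2594 -0.2935]
AᵀP(A−BK) = [7.5358 -0.7116; -0.7116 0.0947]
P' = Q + AᵀP(A−BK) = [11.7858 1.2884; 1.2884 1.0947]
tr(P') = 12.8805


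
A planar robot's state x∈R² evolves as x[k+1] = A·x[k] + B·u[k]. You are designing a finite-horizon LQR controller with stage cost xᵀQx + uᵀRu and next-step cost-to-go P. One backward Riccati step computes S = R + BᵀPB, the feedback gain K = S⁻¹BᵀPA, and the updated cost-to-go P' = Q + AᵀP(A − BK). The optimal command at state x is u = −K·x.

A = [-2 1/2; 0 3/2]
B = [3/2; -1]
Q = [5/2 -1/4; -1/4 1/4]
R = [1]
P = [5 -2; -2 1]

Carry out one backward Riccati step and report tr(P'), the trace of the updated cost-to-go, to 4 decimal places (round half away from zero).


4.4156

BᵀP = [9.5000 -4.0000]
S = R + BᵀPB = [1] + [18.2500] = [19.2500]
BᵀPA = [-19.0000 -1.2500]
K = S⁻¹·BᵀPA = [-0.9870 -0.0649]
A−BK = [-0.5195 0.5974; -0.9870 1.4351]
AᵀP(A−BK) = [1.2468 -0.2338; -0.2338 0.4188]
P' = Q + AᵀP(A−BK) = [3.7468 -0.4838; -0.4838 0.6688]
tr(P') = 4.4156


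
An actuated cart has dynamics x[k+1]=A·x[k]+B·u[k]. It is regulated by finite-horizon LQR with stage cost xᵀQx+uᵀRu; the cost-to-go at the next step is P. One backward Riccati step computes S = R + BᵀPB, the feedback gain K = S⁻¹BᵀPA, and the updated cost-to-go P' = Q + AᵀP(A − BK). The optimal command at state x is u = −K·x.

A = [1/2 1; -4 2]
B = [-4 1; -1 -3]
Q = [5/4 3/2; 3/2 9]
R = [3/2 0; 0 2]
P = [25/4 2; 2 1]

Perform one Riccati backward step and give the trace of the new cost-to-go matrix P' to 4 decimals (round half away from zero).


BᵀP = [-27.0000 -9.0000; 0.2500 -1.0000]
S = R + BᵀPB = [3/2 0; 0 2] + [117.0000 0.0000; 0.0000 3.2500] = [118.5000 0.0000; 0.0000 5.2500]
BᵀPA = [22.5000 -45.0000; 4.1250 -1.7500]
K = S⁻¹·BᵀPA = [0.1899 -0.3797; 0.7857 -0.3333]
A−BK = [0.4738 -0.1857; -1.4530 0.6203]
AᵀP(A−BK) = [2.0493 -0.9557; -0.9557 0.5781]
P' = Q + AᵀP(A−BK) = [3.2993 0.5443; 0.5443 9.5781]
tr(P') = 12.8773

12.8773


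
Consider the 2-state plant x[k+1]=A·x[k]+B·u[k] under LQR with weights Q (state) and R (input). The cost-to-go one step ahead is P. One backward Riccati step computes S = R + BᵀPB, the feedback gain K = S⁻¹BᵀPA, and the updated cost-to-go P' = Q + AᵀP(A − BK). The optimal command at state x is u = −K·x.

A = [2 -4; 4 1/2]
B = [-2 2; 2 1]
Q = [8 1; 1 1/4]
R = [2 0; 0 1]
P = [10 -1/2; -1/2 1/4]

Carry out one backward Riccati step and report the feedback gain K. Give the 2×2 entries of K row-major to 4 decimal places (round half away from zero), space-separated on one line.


0.2200 0.7445 1.1443 -1.2286

BᵀP = [-21.0000 1.5000; 19.5000 -0.7500]
S = R + BᵀPB = [2 0; 0 1] + [45.0000 -40.5000; -40.5000 38.2500] = [47.0000 -40.5000; -40.5000 39.2500]
BᵀPA = [-36.0000 84.7500; 36.0000 -78.3750]
K = S⁻¹·BᵀPA = [0.2200 0.7445; 1.1443 -1.2286]
A−BK = [0.1516 -0.0538; 2.4156 0.2396]
AᵀP(A−BK) = [2.7286 -0.9682; -0.9682 2.6742]
P' = Q + AᵀP(A−BK) = [10.7286 0.0318; 0.0318 2.9242]
tr(P') = 13.6528


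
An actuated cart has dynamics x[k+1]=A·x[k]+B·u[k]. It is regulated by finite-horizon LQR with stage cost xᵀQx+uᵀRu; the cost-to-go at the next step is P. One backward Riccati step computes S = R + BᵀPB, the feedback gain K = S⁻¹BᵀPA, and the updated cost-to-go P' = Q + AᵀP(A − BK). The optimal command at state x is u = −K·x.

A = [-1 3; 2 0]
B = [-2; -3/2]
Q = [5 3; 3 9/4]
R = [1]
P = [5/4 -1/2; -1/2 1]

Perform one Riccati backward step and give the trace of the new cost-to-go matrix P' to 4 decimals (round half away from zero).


BᵀP = [-1.7500 -0.5000]
S = R + BᵀPB = [1] + [4.2500] = [5.2500]
BᵀPA = [0.7500 -5.2500]
K = S⁻¹·BᵀPA = [0.1429 -1.0000]
A−BK = [-0.7143 1.0000; 2.2143 -1.5000]
AᵀP(A−BK) = [7.1429 -6.0000; -6.0000 6.0000]
P' = Q + AᵀP(A−BK) = [12.1429 -3.0000; -3.0000 8.2500]
tr(P') = 20.3929

20.3929


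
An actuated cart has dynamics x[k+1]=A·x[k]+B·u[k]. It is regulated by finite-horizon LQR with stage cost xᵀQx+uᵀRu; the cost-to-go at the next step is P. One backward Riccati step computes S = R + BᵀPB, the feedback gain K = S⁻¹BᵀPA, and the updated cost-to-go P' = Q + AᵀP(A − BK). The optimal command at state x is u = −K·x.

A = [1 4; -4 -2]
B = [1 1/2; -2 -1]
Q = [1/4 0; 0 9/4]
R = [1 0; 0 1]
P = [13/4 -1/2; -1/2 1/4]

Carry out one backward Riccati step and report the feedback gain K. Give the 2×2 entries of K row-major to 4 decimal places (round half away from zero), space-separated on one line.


0.9362 2.1560 0.4681 1.0780

BᵀP = [4.2500 -1.0000; 2.1250 -0.5000]
S = R + BᵀPB = [1 0; 0 1] + [6.2500 3.1250; 3.1250 1.5625] = [7.2500 3.1250; 3.1250 2.5625]
BᵀPA = [8.2500 19.0000; 4.1250 9.5000]
K = S⁻¹·BᵀPA = [0.9362 2.1560; 0.4681 1.0780]
A−BK = [-0.1702 1.3050; -1.6596 3.3901]
AᵀP(A−BK) = [1.5957 1.7660; 1.7660 9.7943]
P' = Q + AᵀP(A−BK) = [1.8457 1.7660; 1.7660 12.0443]
tr(P') = 13.8901


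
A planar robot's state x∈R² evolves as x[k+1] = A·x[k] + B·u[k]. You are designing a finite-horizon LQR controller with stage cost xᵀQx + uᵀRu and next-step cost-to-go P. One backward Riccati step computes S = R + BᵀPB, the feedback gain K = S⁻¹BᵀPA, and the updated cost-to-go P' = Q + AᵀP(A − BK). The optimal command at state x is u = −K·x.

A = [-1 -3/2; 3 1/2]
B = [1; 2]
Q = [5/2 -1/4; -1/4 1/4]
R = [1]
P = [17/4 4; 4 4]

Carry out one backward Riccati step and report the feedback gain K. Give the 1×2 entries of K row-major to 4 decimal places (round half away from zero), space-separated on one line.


BᵀP = [12.2500 12.0000]
S = R + BᵀPB = [1] + [36.2500] = [37.2500]
BᵀPA = [23.7500 -12.3750]
K = S⁻¹·BᵀPA = [0.6376 -0.3322]
A−BK = [-1.6376 -1.1678; 1.7248 1.1644]
AᵀP(A−BK) = [1.1074 0.2651; 0.2651 0.4513]
P' = Q + AᵀP(A−BK) = [3.6074 0.0151; 0.0151 0.7013]
tr(P') = 4.3087

0.6376 -0.3322


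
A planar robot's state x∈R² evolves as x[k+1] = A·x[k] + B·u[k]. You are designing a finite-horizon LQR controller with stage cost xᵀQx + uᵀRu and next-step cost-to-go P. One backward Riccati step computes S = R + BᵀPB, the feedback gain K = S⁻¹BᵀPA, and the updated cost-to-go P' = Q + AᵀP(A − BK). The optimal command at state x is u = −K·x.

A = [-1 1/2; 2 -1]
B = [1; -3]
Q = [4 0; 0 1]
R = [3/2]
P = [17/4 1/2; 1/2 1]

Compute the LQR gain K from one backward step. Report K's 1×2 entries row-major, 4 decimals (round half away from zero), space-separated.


-0.6596 0.3298

BᵀP = [2.7500 -2.5000]
S = R + BᵀPB = [3/2] + [10.2500] = [11.7500]
BᵀPA = [-7.7500 3.8750]
K = S⁻¹·BᵀPA = [-0.6596 0.3298]
A−BK = [-0.3404 0.1702; 0.0213 -0.0106]
AᵀP(A−BK) = [1.1383 -0.5691; -0.5691 0.2846]
P' = Q + AᵀP(A−BK) = [5.1383 -0.5691; -0.5691 1.2846]
tr(P') = 6.4229


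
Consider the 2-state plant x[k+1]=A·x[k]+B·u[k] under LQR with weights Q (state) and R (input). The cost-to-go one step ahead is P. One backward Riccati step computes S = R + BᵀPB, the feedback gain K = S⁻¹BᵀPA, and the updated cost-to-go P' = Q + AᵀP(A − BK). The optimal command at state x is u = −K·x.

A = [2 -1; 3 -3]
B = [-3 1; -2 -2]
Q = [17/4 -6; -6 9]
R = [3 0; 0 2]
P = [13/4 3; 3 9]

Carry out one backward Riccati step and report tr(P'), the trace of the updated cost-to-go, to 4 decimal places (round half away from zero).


BᵀP = [-15.7500 -27.0000; -2.7500 -15.0000]
S = R + BᵀPB = [3 0; 0 2] + [101.2500 38.2500; 38.2500 27.2500] = [104.2500 38.2500; 38.2500 29.2500]
BᵀPA = [-112.5000 96.7500; -50.5000 47.7500]
K = S⁻¹·BᵀPA = [-0.8567 0.6326; -0.6061 0.8052]
A−BK = [0.0359 0.0927; 0.0742 -0.1243]
AᵀP(A−BK) = [3.0066 -2.6671; -2.6671 2.5953]
P' = Q + AᵀP(A−BK) = [7.2566 -8.6671; -8.6671 11.5953]
tr(P') = 18.8519

18.8519


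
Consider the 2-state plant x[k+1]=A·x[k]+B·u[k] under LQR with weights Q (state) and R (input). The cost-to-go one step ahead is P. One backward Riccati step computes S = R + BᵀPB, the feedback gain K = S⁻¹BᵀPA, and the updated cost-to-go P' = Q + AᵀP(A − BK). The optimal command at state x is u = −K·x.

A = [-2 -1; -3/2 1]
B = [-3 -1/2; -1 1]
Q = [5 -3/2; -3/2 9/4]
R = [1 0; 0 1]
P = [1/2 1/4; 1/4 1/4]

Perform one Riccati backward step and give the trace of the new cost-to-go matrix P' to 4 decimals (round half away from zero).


BᵀP = [-1.7500 -1.0000; 0.0000 0.1250]
S = R + BᵀPB = [1 0; 0 1] + [6.2500 -0.1250; -0.1250 0.1250] = [7.2500 -0.1250; -0.1250 1.1250]
BᵀPA = [5.0000 0.7500; -0.1875 0.1250]
K = S⁻¹·BᵀPA = [0.6881 0.1056; -0.0902 0.1228]
A−BK = [0.0192 -0.6219; -0.7217 0.9827]
AᵀP(A−BK) = [0.6051 -0.0048; -0.0048 0.1555]
P' = Q + AᵀP(A−BK) = [5.6051 -1.5048; -1.5048 2.4055]
tr(P') = 8.0106

8.0106


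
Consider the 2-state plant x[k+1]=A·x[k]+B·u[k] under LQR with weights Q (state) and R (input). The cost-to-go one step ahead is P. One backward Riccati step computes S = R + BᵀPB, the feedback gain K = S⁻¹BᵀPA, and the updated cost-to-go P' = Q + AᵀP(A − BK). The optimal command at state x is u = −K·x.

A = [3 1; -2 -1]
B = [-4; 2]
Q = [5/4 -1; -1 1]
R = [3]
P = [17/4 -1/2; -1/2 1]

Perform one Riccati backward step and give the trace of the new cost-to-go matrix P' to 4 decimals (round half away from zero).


BᵀP = [-18.0000 4.0000]
S = R + BᵀPB = [3] + [80.0000] = [83.0000]
BᵀPA = [-62.0000 -22.0000]
K = S⁻¹·BᵀPA = [-0.7470 -0.2651]
A−BK = [0.0120 -0.0602; -0.5060 -0.4699]
AᵀP(A−BK) = [1.9367 0.8163; 0.8163 0.4187]
P' = Q + AᵀP(A−BK) = [3.1867 -0.1837; -0.1837 1.4187]
tr(P') = 4.6054

4.6054


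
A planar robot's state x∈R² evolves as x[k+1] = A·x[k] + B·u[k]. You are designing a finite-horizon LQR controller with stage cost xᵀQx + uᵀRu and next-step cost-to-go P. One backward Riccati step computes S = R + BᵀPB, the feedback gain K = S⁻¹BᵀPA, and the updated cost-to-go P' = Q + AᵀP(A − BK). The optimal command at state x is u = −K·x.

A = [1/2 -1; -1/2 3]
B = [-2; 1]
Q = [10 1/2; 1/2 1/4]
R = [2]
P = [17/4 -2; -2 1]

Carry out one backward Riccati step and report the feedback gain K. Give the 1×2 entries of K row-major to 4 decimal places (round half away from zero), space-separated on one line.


BᵀP = [-10.5000 5.0000]
S = R + BᵀPB = [2] + [26.0000] = [28.0000]
BᵀPA = [-7.7500 25.5000]
K = S⁻¹·BᵀPA = [-0.2768 0.9107]
A−BK = [-0.0536 0.8214; -0.2232 2.0893]
AᵀP(A−BK) = [0.1674 -0.5670; -0.5670 2.0268]
P' = Q + AᵀP(A−BK) = [10.1674 -0.0670; -0.0670 2.2768]
tr(P') = 12.4442

-0.2768 0.9107


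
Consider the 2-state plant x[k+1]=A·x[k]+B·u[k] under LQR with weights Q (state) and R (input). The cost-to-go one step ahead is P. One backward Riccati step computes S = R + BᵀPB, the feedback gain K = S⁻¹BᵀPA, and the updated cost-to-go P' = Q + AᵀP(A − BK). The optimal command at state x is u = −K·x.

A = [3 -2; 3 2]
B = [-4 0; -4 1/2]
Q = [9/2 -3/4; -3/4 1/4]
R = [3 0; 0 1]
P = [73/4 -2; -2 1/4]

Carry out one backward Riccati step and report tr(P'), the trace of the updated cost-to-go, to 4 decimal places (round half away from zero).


8.1656

BᵀP = [-65.0000 7.0000; -1.0000 0.1250]
S = R + BᵀPB = [3 0; 0 1] + [232.0000 3.5000; 3.5000 0.0625] = [235.0000 3.5000; 3.5000 1.0625]
BᵀPA = [-174.0000 144.0000; -2.6250 2.2500]
K = S⁻¹·BᵀPA = [-0.7399 0.6112; -0.0332 0.1042]
A−BK = [0.0403 0.4449; 0.0569 4.3927]
AᵀP(A−BK) = [1.6648 -1.3752; -1.3752 1.7507]
P' = Q + AᵀP(A−BK) = [6.1648 -2.1252; -2.1252 2.0007]
tr(P') = 8.1656


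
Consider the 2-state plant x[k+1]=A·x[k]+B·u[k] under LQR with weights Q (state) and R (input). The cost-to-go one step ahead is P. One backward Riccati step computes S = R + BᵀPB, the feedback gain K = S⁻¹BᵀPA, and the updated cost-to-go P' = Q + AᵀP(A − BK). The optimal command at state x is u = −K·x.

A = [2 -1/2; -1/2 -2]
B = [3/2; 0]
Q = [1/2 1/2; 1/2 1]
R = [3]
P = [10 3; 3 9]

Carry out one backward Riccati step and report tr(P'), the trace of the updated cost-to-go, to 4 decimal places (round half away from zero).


BᵀP = [15.0000 4.5000]
S = R + BᵀPB = [3] + [22.5000] = [25.5000]
BᵀPA = [27.7500 -16.5000]
K = S⁻¹·BᵀPA = [1.0882 -0.6471]
A−BK = [0.3676 0.4706; -0.5000 -2.0000]
AᵀP(A−BK) = [6.0515 5.7059; 5.7059 33.8235]
P' = Q + AᵀP(A−BK) = [6.5515 6.2059; 6.2059 34.8235]
tr(P') = 41.3750

41.3750


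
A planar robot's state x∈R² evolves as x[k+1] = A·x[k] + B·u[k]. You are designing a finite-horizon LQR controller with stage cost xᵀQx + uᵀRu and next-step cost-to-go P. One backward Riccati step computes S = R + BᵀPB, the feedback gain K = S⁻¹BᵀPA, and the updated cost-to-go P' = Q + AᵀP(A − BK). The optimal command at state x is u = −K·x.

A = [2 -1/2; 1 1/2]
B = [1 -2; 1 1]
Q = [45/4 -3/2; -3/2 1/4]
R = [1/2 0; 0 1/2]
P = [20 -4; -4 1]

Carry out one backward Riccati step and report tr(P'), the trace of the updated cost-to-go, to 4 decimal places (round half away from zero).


BᵀP = [16.0000 -3.0000; -44.0000 9.0000]
S = R + BᵀPB = [1/2 0; 0 1/2] + [13.0000 -35.0000; -35.0000 97.0000] = [13.5000 -35.0000; -35.0000 97.5000]
BᵀPA = [29.0000 -9.5000; -79.0000 26.5000]
K = S⁻¹·BᵀPA = [0.6849 0.0137; -0.5644 0.2767]
A−BK = [0.1863 0.0397; 0.8795 0.2096]
AᵀP(A−BK) = [0.5507 -0.0370; -0.0370 0.0473]
P' = Q + AᵀP(A−BK) = [11.8007 -1.5370; -1.5370 0.2973]
tr(P') = 12.0979

12.0979


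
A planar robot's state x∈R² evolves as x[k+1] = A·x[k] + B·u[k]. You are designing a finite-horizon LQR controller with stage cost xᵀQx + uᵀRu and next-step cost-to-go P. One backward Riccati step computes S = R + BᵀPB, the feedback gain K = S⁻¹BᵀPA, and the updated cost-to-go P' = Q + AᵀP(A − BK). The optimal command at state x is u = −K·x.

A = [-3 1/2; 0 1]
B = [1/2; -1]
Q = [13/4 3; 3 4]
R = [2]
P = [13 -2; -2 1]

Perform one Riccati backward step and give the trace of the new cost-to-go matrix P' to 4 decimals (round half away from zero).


BᵀP = [8.5000 -2.0000]
S = R + BᵀPB = [2] + [6.2500] = [8.2500]
BᵀPA = [-25.5000 2.2500]
K = S⁻¹·BᵀPA = [-3.0909 0.2727]
A−BK = [-1.4545 0.3636; -3.0909 1.2727]
AᵀP(A−BK) = [38.1818 -6.5455; -6.5455 1.6364]
P' = Q + AᵀP(A−BK) = [41.4318 -3.5455; -3.5455 5.6364]
tr(P') = 47.0682

47.0682


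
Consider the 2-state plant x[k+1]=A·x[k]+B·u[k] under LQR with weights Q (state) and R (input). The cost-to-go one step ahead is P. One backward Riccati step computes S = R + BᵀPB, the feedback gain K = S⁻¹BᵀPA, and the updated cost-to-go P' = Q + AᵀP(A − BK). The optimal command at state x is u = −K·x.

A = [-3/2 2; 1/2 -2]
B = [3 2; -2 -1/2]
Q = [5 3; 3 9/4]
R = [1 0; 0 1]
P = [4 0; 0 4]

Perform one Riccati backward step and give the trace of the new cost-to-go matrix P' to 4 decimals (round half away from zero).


BᵀP = [12.0000 -8.0000; 8.0000 -2.0000]
S = R + BᵀPB = [1 0; 0 1] + [52.0000 28.0000; 28.0000 17.0000] = [53.0000 28.0000; 28.0000 18.0000]
BᵀPA = [-22.0000 40.0000; -13.0000 20.0000]
K = S⁻¹·BᵀPA = [-0.1882 0.9412; -0.4294 -0.3529]
A−BK = [-0.0765 -0.1176; -0.0912 -0.2941]
AᵀP(A−BK) = [0.2765 0.1176; 0.1176 1.4118]
P' = Q + AᵀP(A−BK) = [5.2765 3.1176; 3.1176 3.6618]
tr(P') = 8.9382

8.9382


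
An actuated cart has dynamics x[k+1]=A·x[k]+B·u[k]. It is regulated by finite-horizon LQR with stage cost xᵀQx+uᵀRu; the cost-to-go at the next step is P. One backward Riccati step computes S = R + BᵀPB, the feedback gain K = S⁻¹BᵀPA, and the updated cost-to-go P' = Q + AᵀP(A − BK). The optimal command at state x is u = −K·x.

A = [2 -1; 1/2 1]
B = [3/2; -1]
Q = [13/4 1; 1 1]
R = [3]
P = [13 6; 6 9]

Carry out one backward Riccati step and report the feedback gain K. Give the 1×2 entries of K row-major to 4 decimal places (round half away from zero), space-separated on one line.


1.1613 -0.5806

BᵀP = [13.5000 0.0000]
S = R + BᵀPB = [3] + [20.2500] = [23.2500]
BᵀPA = [27.0000 -13.5000]
K = S⁻¹·BᵀPA = [1.1613 -0.5806]
A−BK = [0.2581 -0.1290; 1.6613 0.4194]
AᵀP(A−BK) = [34.8952 3.1774; 3.1774 2.1613]
P' = Q + AᵀP(A−BK) = [38.1452 4.1774; 4.1774 3.1613]
tr(P') = 41.3065


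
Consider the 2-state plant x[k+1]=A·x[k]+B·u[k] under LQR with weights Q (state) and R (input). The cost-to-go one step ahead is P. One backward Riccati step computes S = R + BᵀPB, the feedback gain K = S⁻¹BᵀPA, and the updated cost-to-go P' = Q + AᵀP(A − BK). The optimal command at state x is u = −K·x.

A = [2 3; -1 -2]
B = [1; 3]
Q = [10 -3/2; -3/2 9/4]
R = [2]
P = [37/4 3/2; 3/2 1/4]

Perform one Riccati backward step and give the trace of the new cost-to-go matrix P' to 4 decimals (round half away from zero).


21.3889

BᵀP = [13.7500 2.2500]
S = R + BᵀPB = [2] + [20.5000] = [22.5000]
BᵀPA = [25.2500 36.7500]
K = S⁻¹·BᵀPA = [1.1222 1.6333]
A−BK = [0.8778 1.3667; -4.3667 -6.9000]
AᵀP(A−BK) = [2.9139 4.2583; 4.2583 6.2250]
P' = Q + AᵀP(A−BK) = [12.9139 2.7583; 2.7583 8.4750]
tr(P') = 21.3889


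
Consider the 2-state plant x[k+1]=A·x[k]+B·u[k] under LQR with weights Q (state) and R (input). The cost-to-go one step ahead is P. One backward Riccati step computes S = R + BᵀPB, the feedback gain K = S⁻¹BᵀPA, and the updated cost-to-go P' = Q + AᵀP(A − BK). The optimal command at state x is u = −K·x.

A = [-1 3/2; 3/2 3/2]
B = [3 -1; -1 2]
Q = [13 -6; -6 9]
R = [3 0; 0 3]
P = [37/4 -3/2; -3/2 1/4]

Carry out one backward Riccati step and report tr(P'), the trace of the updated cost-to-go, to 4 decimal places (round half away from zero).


BᵀP = [29.2500 -4.7500; -12.2500 2.0000]
S = R + BᵀPB = [3 0; 0 3] + [92.5000 -38.7500; -38.7500 16.2500] = [95.5000 -38.7500; -38.7500 19.2500]
BᵀPA = [-36.3750 36.7500; 15.2500 -15.3750]
K = S⁻¹·BᵀPA = [-0.3245 0.3315; 0.1391 -0.1314]
A−BK = [0.1125 0.3741; 0.8974 2.0943]
AᵀP(A−BK) = [0.3894 -0.3753; -0.3753 0.4221]
P' = Q + AᵀP(A−BK) = [13.3894 -6.3753; -6.3753 9.4221]
tr(P') = 22.8115

22.8115


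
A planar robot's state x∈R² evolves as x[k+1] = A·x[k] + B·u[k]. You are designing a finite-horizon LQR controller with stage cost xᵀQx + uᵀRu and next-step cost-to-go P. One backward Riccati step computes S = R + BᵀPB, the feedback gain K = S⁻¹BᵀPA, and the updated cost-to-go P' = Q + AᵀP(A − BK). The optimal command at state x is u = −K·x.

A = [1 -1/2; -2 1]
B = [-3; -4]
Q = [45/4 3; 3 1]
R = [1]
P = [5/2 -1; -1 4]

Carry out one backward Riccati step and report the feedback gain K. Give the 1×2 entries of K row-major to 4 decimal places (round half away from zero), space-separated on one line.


BᵀP = [-3.5000 -13.0000]
S = R + BᵀPB = [1] + [62.5000] = [63.5000]
BᵀPA = [22.5000 -11.2500]
K = S⁻¹·BᵀPA = [0.3543 -0.1772]
A−BK = [2.0630 -1.0315; -0.5827 0.2913]
AᵀP(A−BK) = [14.5276 -7.2638; -7.2638 3.6319]
P' = Q + AᵀP(A−BK) = [25.7776 -4.2638; -4.2638 4.6319]
tr(P') = 30.4094

0.3543 -0.1772


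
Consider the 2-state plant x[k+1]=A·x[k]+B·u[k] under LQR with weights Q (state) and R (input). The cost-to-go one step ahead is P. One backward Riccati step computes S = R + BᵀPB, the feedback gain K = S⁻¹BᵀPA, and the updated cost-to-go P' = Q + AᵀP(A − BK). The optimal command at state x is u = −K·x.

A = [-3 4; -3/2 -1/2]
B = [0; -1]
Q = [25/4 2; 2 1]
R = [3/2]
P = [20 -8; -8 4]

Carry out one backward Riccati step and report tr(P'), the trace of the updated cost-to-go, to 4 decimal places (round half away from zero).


BᵀP = [8.0000 -4.0000]
S = R + BᵀPB = [3/2] + [4.0000] = [5.5000]
BᵀPA = [-18.0000 34.0000]
K = S⁻¹·BᵀPA = [-3.2727 6.1818]
A−BK = [-3.0000 4.0000; -4.7727 5.6818]
AᵀP(A−BK) = [58.0909 -89.7273; -89.7273 142.8182]
P' = Q + AᵀP(A−BK) = [64.3409 -87.7273; -87.7273 143.8182]
tr(P') = 208.1591

208.1591


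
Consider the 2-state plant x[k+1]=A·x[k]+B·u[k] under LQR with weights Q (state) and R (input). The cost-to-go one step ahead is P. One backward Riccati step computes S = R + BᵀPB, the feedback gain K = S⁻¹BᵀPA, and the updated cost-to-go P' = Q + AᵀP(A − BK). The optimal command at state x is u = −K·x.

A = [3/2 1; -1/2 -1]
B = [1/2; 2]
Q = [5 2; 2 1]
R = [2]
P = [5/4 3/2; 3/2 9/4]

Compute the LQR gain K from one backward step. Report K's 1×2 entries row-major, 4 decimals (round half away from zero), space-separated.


0.1965 -0.1135

BᵀP = [3.6250 5.2500]
S = R + BᵀPB = [2] + [12.3125] = [14.3125]
BᵀPA = [2.8125 -1.6250]
K = S⁻¹·BᵀPA = [0.1965 -0.1135]
A−BK = [1.4017 1.0568; -0.8930 -0.7729]
AᵀP(A−BK) = [0.5723 0.3193; 0.3193 0.3155]
P' = Q + AᵀP(A−BK) = [5.5723 2.3193; 2.3193 1.3155]
tr(P') = 6.8878


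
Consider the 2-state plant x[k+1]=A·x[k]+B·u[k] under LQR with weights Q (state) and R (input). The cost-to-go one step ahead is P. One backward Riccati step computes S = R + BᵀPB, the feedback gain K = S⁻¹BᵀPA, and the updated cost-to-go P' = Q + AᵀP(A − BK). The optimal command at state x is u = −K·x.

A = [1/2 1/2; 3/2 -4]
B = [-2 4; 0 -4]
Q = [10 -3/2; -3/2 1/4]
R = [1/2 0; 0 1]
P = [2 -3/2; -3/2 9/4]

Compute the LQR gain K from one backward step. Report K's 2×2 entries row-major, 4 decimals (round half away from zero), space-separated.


BᵀP = [-4.0000 3.0000; 14.0000 -15.0000]
S = R + BᵀPB = [1/2 0; 0 1] + [8.0000 -28.0000; -28.0000 116.0000] = [8.5000 -28.0000; -28.0000 117.0000]
BᵀPA = [2.5000 -14.0000; -15.5000 67.0000]
K = S⁻¹·BᵀPA = [-0.6722 1.1306; -0.2933 0.8432]
A−BK = [0.3290 -0.6116; 0.3266 -0.6271]
AᵀP(A−BK) = [0.4461 -0.8815; -0.8815 1.8325]
P' = Q + AᵀP(A−BK) = [10.4461 -2.3815; -2.3815 2.0825]
tr(P') = 12.5287

-0.6722 1.1306 -0.2933 0.8432


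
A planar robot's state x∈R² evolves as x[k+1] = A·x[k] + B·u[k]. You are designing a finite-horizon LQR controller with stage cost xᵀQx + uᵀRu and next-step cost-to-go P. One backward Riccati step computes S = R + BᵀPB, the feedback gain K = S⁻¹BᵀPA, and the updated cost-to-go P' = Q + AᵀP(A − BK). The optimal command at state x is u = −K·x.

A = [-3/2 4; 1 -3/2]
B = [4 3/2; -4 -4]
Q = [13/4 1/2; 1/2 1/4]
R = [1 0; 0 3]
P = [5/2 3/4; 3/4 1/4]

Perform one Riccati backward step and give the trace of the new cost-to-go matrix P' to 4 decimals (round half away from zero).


5.4770

BᵀP = [7.0000 2.0000; 0.7500 0.1250]
S = R + BᵀPB = [1 0; 0 3] + [20.0000 2.5000; 2.5000 0.6250] = [21.0000 2.5000; 2.5000 3.6250]
BᵀPA = [-8.5000 25.0000; -1.0000 2.8125]
K = S⁻¹·BᵀPA = [-0.4052 1.1963; 0.0036 -0.0492]
A−BK = [0.1154 -0.7115; -0.6064 3.0886]
AᵀP(A−BK) = [0.1845 -0.5679; -0.5679 1.7925]
P' = Q + AᵀP(A−BK) = [3.4345 -0.0679; -0.0679 2.0425]
tr(P') = 5.4770


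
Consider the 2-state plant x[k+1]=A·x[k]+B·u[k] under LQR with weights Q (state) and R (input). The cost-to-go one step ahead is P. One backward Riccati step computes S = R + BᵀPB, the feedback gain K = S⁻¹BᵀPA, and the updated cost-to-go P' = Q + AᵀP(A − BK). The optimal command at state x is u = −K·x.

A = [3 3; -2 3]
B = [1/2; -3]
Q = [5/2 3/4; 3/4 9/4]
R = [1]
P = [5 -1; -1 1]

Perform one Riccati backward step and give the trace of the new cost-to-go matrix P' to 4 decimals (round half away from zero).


BᵀP = [5.5000 -3.5000]
S = R + BᵀPB = [1] + [13.2500] = [14.2500]
BᵀPA = [23.5000 6.0000]
K = S⁻¹·BᵀPA = [1.6491 0.4211]
A−BK = [2.1754 2.7895; 2.9474 4.2632]
AᵀP(A−BK) = [22.2456 26.1053; 26.1053 33.4737]
P' = Q + AᵀP(A−BK) = [24.7456 26.8553; 26.8553 35.7237]
tr(P') = 60.4693

60.4693


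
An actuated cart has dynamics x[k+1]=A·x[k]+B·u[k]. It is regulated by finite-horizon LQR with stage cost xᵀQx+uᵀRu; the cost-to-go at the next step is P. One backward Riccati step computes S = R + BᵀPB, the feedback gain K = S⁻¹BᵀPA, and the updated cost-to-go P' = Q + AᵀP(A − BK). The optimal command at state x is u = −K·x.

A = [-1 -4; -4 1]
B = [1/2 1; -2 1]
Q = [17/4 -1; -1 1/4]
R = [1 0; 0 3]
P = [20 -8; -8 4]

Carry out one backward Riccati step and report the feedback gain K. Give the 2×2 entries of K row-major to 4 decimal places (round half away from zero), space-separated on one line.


BᵀP = [26.0000 -12.0000; 12.0000 -4.0000]
S = R + BᵀPB = [1 0; 0 3] + [37.0000 14.0000; 14.0000 8.0000] = [38.0000 14.0000; 14.0000 11.0000]
BᵀPA = [22.0000 -116.0000; 4.0000 -52.0000]
K = S⁻¹·BᵀPA = [0.8378 -2.4685; -0.7027 -1.5856]
A−BK = [-0.7162 -1.1802; -1.6216 -2.3514]
AᵀP(A−BK) = [4.3784 4.6486; 4.6486 19.2072]
P' = Q + AᵀP(A−BK) = [8.6284 3.6486; 3.6486 19.4572]
tr(P') = 28.0856

0.8378 -2.4685 -0.7027 -1.5856


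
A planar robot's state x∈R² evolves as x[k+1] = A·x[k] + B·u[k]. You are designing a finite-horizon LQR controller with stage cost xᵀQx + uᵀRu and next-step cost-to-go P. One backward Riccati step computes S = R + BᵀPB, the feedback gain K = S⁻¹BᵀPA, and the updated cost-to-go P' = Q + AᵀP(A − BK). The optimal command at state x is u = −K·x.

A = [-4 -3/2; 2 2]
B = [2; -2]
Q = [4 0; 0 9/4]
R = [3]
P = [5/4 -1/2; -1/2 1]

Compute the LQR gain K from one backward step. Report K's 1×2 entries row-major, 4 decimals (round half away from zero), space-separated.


BᵀP = [3.5000 -3.0000]
S = R + BᵀPB = [3] + [13.0000] = [16.0000]
BᵀPA = [-20.0000 -11.2500]
K = S⁻¹·BᵀPA = [-1.2500 -0.7031]
A−BK = [-1.5000 -0.0938; -0.5000 0.5938]
AᵀP(A−BK) = [7.0000 2.9375; 2.9375 1.9023]
P' = Q + AᵀP(A−BK) = [11.0000 2.9375; 2.9375 4.1523]
tr(P') = 15.1523

-1.2500 -0.7031


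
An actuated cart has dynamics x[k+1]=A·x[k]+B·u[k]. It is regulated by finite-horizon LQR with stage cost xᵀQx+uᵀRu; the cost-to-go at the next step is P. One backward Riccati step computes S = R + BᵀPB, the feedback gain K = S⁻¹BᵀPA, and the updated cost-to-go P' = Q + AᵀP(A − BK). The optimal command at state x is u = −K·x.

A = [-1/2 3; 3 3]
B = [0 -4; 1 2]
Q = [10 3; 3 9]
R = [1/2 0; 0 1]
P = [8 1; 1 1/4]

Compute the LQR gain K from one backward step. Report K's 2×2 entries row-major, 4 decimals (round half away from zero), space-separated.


BᵀP = [1.0000 0.2500; -30.0000 -3.5000]
S = R + BᵀPB = [1/2 0; 0 1] + [0.2500 -3.5000; -3.5000 113.0000] = [0.7500 -3.5000; -3.5000 114.0000]
BᵀPA = [0.2500 3.7500; 4.5000 -100.5000]
K = S⁻¹·BᵀPA = [0.6041 1.0341; 0.0580 -0.8498]
A−BK = [-0.2679 -0.3993; 2.2799 3.6655]
AᵀP(A−BK) = [0.8379 1.3157; 1.3157 2.9642]
P' = Q + AᵀP(A−BK) = [10.8379 4.3157; 4.3157 11.9642]
tr(P') = 22.8020

0.6041 1.0341 0.0580 -0.8498


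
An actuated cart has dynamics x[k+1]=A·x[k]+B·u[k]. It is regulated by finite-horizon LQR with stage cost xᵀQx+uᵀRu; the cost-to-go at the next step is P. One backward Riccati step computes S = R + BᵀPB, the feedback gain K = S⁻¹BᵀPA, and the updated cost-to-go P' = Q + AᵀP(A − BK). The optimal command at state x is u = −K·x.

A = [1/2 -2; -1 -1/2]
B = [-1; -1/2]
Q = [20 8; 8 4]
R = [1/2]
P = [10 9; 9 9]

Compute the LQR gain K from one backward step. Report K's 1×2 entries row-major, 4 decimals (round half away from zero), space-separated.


BᵀP = [-14.5000 -13.5000]
S = R + BᵀPB = [1/2] + [21.2500] = [21.7500]
BᵀPA = [6.2500 35.7500]
K = S⁻¹·BᵀPA = [0.2874 1.6437]
A−BK = [0.7874 -0.3563; -0.8563 0.3218]
AᵀP(A−BK) = [0.7040 -0.0230; -0.0230 1.4885]
P' = Q + AᵀP(A−BK) = [20.7040 7.9770; 7.9770 5.4885]
tr(P') = 26.1925

0.2874 1.6437


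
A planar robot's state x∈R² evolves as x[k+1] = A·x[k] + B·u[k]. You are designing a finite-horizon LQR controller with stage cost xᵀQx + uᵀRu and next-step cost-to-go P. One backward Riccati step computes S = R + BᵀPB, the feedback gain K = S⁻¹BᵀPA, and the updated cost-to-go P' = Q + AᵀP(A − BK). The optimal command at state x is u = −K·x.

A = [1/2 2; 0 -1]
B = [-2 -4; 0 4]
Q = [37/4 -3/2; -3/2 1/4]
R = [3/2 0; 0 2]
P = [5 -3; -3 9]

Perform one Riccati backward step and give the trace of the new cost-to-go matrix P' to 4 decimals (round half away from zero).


BᵀP = [-10.0000 6.0000; -32.0000 48.0000]
S = R + BᵀPB = [3/2 0; 0 2] + [20.0000 64.0000; 64.0000 320.0000] = [21.5000 64.0000; 64.0000 322.0000]
BᵀPA = [-5.0000 -26.0000; -16.0000 -112.0000]
K = S⁻¹·BᵀPA = [-0.2073 -0.4259; -0.0085 -0.2632]
A−BK = [0.0515 0.0955; 0.0340 0.0527]
AᵀP(A−BK) = [0.0777 0.1597; 0.1597 0.4510]
P' = Q + AᵀP(A−BK) = [9.3277 -1.3403; -1.3403 0.7010]
tr(P') = 10.0287

10.0287


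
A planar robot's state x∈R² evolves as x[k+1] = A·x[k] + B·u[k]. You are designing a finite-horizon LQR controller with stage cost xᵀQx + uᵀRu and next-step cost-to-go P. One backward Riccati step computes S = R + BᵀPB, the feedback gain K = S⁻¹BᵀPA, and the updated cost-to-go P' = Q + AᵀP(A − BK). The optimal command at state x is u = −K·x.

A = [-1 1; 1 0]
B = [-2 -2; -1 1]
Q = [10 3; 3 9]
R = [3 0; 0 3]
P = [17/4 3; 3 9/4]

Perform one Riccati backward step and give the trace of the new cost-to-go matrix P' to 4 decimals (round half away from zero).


19.4719

BᵀP = [-11.5000 -8.2500; -5.5000 -3.7500]
S = R + BᵀPB = [3 0; 0 3] + [31.2500 14.7500; 14.7500 7.2500] = [34.2500 14.7500; 14.7500 10.2500]
BᵀPA = [3.2500 -11.5000; 1.7500 -5.5000]
K = S⁻¹·BᵀPA = [0.0562 -0.2753; 0.0899 -0.1404]
A−BK = [-0.7079 0.1685; 0.9663 -0.1348]
AᵀP(A−BK) = [0.1601 -0.1096; -0.1096 0.3118]
P' = Q + AᵀP(A−BK) = [10.1601 2.8904; 2.8904 9.3118]
tr(P') = 19.4719


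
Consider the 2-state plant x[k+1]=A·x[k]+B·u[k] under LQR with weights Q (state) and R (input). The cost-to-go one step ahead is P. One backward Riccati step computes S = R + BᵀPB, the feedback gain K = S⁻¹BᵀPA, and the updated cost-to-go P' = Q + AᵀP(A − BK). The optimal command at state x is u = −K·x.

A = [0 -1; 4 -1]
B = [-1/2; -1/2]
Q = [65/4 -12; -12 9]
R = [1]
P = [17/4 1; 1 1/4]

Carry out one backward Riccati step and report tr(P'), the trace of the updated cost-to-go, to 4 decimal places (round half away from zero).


BᵀP = [-2.6250 -0.6250]
S = R + BᵀPB = [1] + [1.6250] = [2.6250]
BᵀPA = [-2.5000 3.2500]
K = S⁻¹·BᵀPA = [-0.9524 1.2381]
A−BK = [-0.4762 -0.3810; 3.5238 -0.3810]
AᵀP(A−BK) = [1.6190 -1.9048; -1.9048 2.4762]
P' = Q + AᵀP(A−BK) = [17.8690 -13.9048; -13.9048 11.4762]
tr(P') = 29.3452

29.3452


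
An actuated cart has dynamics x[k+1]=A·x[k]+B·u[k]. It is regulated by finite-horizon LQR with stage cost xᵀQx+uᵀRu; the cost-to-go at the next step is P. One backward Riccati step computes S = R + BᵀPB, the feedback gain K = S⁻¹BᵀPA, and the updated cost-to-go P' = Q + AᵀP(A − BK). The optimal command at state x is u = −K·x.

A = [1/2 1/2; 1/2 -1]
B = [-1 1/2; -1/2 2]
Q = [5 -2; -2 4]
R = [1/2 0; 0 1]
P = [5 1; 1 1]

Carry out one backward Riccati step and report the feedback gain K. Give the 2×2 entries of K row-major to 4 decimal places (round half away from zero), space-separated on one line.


BᵀP = [-5.5000 -1.5000; 4.5000 2.5000]
S = R + BᵀPB = [1/2 0; 0 1] + [6.2500 -5.7500; -5.7500 7.2500] = [6.7500 -5.7500; -5.7500 8.2500]
BᵀPA = [-3.5000 -1.2500; 3.5000 -0.2500]
K = S⁻¹·BᵀPA = [-0.3867 -0.5193; 0.1547 -0.3923]
A−BK = [0.0359 0.1768; -0.0028 -0.4751]
AᵀP(A−BK) = [0.1050 0.0552; 0.0552 0.5028]
P' = Q + AᵀP(A−BK) = [5.1050 -1.9448; -1.9448 4.5028]
tr(P') = 9.6077

-0.3867 -0.5193 0.1547 -0.3923


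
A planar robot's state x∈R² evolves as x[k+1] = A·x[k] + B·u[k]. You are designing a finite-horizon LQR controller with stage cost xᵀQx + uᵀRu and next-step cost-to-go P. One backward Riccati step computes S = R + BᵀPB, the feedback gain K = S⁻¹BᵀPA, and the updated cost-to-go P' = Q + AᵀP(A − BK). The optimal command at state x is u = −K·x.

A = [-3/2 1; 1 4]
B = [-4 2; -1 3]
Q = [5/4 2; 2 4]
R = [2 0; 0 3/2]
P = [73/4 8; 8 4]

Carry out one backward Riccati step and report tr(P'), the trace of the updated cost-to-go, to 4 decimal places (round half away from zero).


BᵀP = [-81.0000 -36.0000; 60.5000 28.0000]
S = R + BᵀPB = [2 0; 0 3/2] + [360.0000 -270.0000; -270.0000 205.0000] = [362.0000 -270.0000; -270.0000 206.5000]
BᵀPA = [85.5000 -225.0000; -62.7500 172.5000]
K = S⁻¹·BᵀPA = [0.3849 0.0607; 0.1994 0.9147]
A−BK = [-0.3591 -0.5866; 0.7867 1.3165]
AᵀP(A−BK) = [0.6649 0.8336; 0.8336 2.1189]
P' = Q + AᵀP(A−BK) = [1.9149 2.8336; 2.8336 6.1189]
tr(P') = 8.0338

8.0338


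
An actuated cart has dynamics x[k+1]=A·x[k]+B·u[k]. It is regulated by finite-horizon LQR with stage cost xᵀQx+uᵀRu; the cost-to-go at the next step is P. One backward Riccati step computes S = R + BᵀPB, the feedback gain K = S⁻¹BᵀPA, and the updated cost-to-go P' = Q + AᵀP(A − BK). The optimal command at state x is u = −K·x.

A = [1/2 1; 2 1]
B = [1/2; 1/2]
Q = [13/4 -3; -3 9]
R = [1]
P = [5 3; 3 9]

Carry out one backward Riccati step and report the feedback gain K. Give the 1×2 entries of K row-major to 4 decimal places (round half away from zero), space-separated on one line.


BᵀP = [4.0000 6.0000]
S = R + BᵀPB = [1] + [5.0000] = [6.0000]
BᵀPA = [14.0000 10.0000]
K = S⁻¹·BᵀPA = [2.3333 1.6667]
A−BK = [-0.6667 0.1667; 0.8333 0.1667]
AᵀP(A−BK) = [10.5833 4.6667; 4.6667 3.3333]
P' = Q + AᵀP(A−BK) = [13.8333 1.6667; 1.6667 12.3333]
tr(P') = 26.1667

2.3333 1.6667


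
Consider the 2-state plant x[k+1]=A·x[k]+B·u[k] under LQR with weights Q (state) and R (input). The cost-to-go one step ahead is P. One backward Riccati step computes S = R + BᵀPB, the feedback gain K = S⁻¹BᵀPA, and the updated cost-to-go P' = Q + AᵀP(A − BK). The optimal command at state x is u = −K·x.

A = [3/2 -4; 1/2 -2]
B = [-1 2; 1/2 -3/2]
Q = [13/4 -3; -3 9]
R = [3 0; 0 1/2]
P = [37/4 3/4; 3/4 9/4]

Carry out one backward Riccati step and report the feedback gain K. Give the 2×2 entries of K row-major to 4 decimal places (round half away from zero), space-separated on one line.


-0.3189 0.9583 0.5067 -1.2663

BᵀP = [-8.8750 0.3750; 17.3750 -1.8750]
S = R + BᵀPB = [3 0; 0 1/2] + [9.0625 -18.3125; -18.3125 37.5625] = [12.0625 -18.3125; -18.3125 38.0625]
BᵀPA = [-13.1250 34.7500; 25.1250 -65.7500]
K = S⁻¹·BᵀPA = [-0.3189 0.9583; 0.5067 -1.2663]
A−BK = [0.1678 -0.5090; 1.4195 -4.3787]
AᵀP(A−BK) = [5.5844 -17.1048; -17.1048 52.4352]
P' = Q + AᵀP(A−BK) = [8.8344 -20.1048; -20.1048 61.4352]
tr(P') = 70.2696


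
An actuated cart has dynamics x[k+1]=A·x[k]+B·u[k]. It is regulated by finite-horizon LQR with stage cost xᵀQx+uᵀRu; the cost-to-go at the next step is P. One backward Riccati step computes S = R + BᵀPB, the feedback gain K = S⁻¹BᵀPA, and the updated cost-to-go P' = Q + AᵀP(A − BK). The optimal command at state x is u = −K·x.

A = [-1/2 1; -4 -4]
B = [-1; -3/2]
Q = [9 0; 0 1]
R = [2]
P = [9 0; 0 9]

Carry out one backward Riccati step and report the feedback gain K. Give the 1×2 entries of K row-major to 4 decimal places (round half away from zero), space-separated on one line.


BᵀP = [-9.0000 -13.5000]
S = R + BᵀPB = [2] + [29.2500] = [31.2500]
BᵀPA = [58.5000 45.0000]
K = S⁻¹·BᵀPA = [1.8720 1.4400]
A−BK = [1.3720 2.4400; -1.1920 -1.8400]
AᵀP(A−BK) = [36.7380 55.2600; 55.2600 88.2000]
P' = Q + AᵀP(A−BK) = [45.7380 55.2600; 55.2600 89.2000]
tr(P') = 134.9380

1.8720 1.4400


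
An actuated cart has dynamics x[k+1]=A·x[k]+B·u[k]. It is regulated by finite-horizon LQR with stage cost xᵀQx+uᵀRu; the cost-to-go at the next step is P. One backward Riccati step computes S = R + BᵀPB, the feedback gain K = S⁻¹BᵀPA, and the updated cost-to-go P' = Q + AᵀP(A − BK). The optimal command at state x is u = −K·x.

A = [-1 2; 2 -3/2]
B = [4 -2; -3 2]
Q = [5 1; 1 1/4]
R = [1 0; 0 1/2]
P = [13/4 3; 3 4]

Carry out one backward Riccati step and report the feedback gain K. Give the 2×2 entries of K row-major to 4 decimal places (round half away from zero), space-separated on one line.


0.4746 0.4068 1.5085 -0.1356

BᵀP = [4.0000 0.0000; -0.5000 2.0000]
S = R + BᵀPB = [1 0; 0 1/2] + [16.0000 -8.0000; -8.0000 5.0000] = [17.0000 -8.0000; -8.0000 5.5000]
BᵀPA = [-4.0000 8.0000; 4.5000 -4.0000]
K = S⁻¹·BᵀPA = [0.4746 0.4068; 1.5085 -0.1356]
A−BK = [0.1186 0.1017; 0.4068 -0.0085]
AᵀP(A−BK) = [2.3602 0.2373; 0.2373 0.2034]
P' = Q + AᵀP(A−BK) = [7.3602 1.2373; 1.2373 0.4534]
tr(P') = 7.8136


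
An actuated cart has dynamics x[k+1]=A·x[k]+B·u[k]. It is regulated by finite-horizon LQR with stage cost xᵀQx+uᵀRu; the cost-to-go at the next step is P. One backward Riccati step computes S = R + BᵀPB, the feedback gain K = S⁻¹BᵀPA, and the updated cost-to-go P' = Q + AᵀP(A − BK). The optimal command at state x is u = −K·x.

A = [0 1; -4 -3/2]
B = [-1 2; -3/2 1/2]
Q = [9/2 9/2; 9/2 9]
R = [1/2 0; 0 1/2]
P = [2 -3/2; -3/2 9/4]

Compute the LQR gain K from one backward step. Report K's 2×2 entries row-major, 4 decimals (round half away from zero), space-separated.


2.6531 1.1548 1.4286 1.0833

BᵀP = [0.2500 -1.8750; 3.2500 -1.8750]
S = R + BᵀPB = [1/2 0; 0 1/2] + [2.5625 -0.4375; -0.4375 5.5625] = [3.0625 -0.4375; -0.4375 6.0625]
BᵀPA = [7.5000 3.0625; 7.5000 6.0625]
K = S⁻¹·BᵀPA = [2.6531 1.1548; 1.4286 1.0833]
A−BK = [-0.2041 -0.0119; -0.7347 -0.3095]
AᵀP(A−BK) = [5.3878 2.7143; 2.7143 1.4583]
P' = Q + AᵀP(A−BK) = [9.8878 7.2143; 7.2143 10.4583]
tr(P') = 20.3461


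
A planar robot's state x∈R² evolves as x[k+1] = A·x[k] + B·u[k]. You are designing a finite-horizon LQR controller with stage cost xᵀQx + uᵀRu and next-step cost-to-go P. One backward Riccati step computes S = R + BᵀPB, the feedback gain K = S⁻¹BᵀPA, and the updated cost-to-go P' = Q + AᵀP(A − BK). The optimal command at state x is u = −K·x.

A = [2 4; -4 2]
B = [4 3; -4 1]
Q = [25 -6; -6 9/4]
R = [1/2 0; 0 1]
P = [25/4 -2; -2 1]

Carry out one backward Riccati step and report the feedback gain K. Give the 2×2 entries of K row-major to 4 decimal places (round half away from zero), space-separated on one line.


BᵀP = [33.0000 -12.0000; 16.7500 -5.0000]
S = R + BᵀPB = [1/2 0; 0 1] + [180.0000 87.0000; 87.0000 45.2500] = [180.5000 87.0000; 87.0000 46.2500]
BᵀPA = [114.0000 108.0000; 53.5000 57.0000]
K = S⁻¹·BᵀPA = [0.7932 0.0462; -0.3353 1.1455]
A−BK = [-0.1669 0.3786; -0.4919 1.0393]
AᵀP(A−BK) = [0.5147 -0.5525; -0.5525 1.7154]
P' = Q + AᵀP(A−BK) = [25.5147 -6.5525; -6.5525 3.9654]
tr(P') = 29.4801

0.7932 0.0462 -0.3353 1.1455


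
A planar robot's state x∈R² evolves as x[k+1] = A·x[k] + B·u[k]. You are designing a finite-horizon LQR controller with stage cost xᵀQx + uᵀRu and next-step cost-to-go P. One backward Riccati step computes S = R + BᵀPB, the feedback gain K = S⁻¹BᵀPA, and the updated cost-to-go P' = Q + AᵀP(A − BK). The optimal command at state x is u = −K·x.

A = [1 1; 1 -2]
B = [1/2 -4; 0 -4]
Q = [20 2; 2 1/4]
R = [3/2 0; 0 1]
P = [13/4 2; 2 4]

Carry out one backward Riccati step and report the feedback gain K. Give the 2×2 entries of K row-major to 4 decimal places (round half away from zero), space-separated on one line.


BᵀP = [1.6250 1.0000; -21.0000 -24.0000]
S = R + BᵀPB = [3/2 0; 0 1] + [0.8125 -10.5000; -10.5000 180.0000] = [2.3125 -10.5000; -10.5000 181.0000]
BᵀPA = [2.6250 -0.3750; -45.0000 27.0000]
K = S⁻¹·BᵀPA = [0.0085 0.6994; -0.2481 0.1897]
A−BK = [0.0032 1.4093; 0.0075 -1.2410]
AᵀP(A−BK) = [0.0620 -0.0474; -0.0474 6.3892]
P' = Q + AᵀP(A−BK) = [20.0620 1.9526; 1.9526 6.6392]
tr(P') = 26.7012

0.0085 0.6994 -0.2481 0.1897
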